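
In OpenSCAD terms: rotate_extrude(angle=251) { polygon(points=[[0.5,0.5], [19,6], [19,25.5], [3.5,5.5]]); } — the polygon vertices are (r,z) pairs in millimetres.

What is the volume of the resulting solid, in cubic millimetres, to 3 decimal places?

Volume = 10434.553 mm³

Profile (r,z), 4 vertices: (0.5,0.5) (19,6) (19,25.5) (3.5,5.5)
edge 0: (0.5,0.5)→(19,6)  cross = 0.5·6 − 19·0.5 = -6.5000; (r_i+r_j)·cross = 19.5·-6.5000 = -126.7500
edge 1: (19,6)→(19,25.5)  cross = 19·25.5 − 19·6 = 370.5000; (r_i+r_j)·cross = 38·370.5000 = 14079.0000
edge 2: (19,25.5)→(3.5,5.5)  cross = 19·5.5 − 3.5·25.5 = 15.2500; (r_i+r_j)·cross = 22.5·15.2500 = 343.1250
edge 3: (3.5,5.5)→(0.5,0.5)  cross = 3.5·0.5 − 0.5·5.5 = -1.0000; (r_i+r_j)·cross = 4·-1.0000 = -4.0000
Σcross = 378.2500 → A = |Σcross|/2 = 189.1250 mm²
Σ(r_i+r_j)·cross = 14291.3750 → first moment M = |Σ|/6 = 2381.8958
R_c = M/A = 2381.8958/189.1250 = 12.5943 mm
θ = 251° = 4.380776 rad
V = θ·R_c·A = 4.380776·12.5943·189.1250 = 10434.553 mm³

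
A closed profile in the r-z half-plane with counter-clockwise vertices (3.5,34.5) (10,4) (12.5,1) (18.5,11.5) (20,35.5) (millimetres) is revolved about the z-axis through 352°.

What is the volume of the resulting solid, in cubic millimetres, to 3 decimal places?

Volume = 28914.916 mm³

Profile (r,z), 5 vertices: (3.5,34.5) (10,4) (12.5,1) (18.5,11.5) (20,35.5)
edge 0: (3.5,34.5)→(10,4)  cross = 3.5·4 − 10·34.5 = -331.0000; (r_i+r_j)·cross = 13.5·-331.0000 = -4468.5000
edge 1: (10,4)→(12.5,1)  cross = 10·1 − 12.5·4 = -40.0000; (r_i+r_j)·cross = 22.5·-40.0000 = -900.0000
edge 2: (12.5,1)→(18.5,11.5)  cross = 12.5·11.5 − 18.5·1 = 125.2500; (r_i+r_j)·cross = 31·125.2500 = 3882.7500
edge 3: (18.5,11.5)→(20,35.5)  cross = 18.5·35.5 − 20·11.5 = 426.7500; (r_i+r_j)·cross = 38.5·426.7500 = 16429.8750
edge 4: (20,35.5)→(3.5,34.5)  cross = 20·34.5 − 3.5·35.5 = 565.7500; (r_i+r_j)·cross = 23.5·565.7500 = 13295.1250
Σcross = 746.7500 → A = |Σcross|/2 = 373.3750 mm²
Σ(r_i+r_j)·cross = 28239.2500 → first moment M = |Σ|/6 = 4706.5417
R_c = M/A = 4706.5417/373.3750 = 12.6054 mm
θ = 352° = 6.143559 rad
V = θ·R_c·A = 6.143559·12.6054·373.3750 = 28914.916 mm³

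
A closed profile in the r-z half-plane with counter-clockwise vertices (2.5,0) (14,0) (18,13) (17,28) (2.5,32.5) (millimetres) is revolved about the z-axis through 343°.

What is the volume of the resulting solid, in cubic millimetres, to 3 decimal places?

Profile (r,z), 5 vertices: (2.5,0) (14,0) (18,13) (17,28) (2.5,32.5)
edge 0: (2.5,0)→(14,0)  cross = 2.5·0 − 14·0 = 0.0000; (r_i+r_j)·cross = 16.5·0.0000 = 0.0000
edge 1: (14,0)→(18,13)  cross = 14·13 − 18·0 = 182.0000; (r_i+r_j)·cross = 32·182.0000 = 5824.0000
edge 2: (18,13)→(17,28)  cross = 18·28 − 17·13 = 283.0000; (r_i+r_j)·cross = 35·283.0000 = 9905.0000
edge 3: (17,28)→(2.5,32.5)  cross = 17·32.5 − 2.5·28 = 482.5000; (r_i+r_j)·cross = 19.5·482.5000 = 9408.7500
edge 4: (2.5,32.5)→(2.5,0)  cross = 2.5·0 − 2.5·32.5 = -81.2500; (r_i+r_j)·cross = 5·-81.2500 = -406.2500
Σcross = 866.2500 → A = |Σcross|/2 = 433.1250 mm²
Σ(r_i+r_j)·cross = 24731.5000 → first moment M = |Σ|/6 = 4121.9167
R_c = M/A = 4121.9167/433.1250 = 9.5167 mm
θ = 343° = 5.986479 rad
V = θ·R_c·A = 5.986479·9.5167·433.1250 = 24675.769 mm³

Volume = 24675.769 mm³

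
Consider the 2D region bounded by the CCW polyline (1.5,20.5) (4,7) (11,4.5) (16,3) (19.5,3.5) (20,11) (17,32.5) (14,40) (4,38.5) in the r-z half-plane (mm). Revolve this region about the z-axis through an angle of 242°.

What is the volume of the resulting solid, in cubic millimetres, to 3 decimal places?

Volume = 24180.048 mm³

Profile (r,z), 9 vertices: (1.5,20.5) (4,7) (11,4.5) (16,3) (19.5,3.5) (20,11) (17,32.5) (14,40) (4,38.5)
edge 0: (1.5,20.5)→(4,7)  cross = 1.5·7 − 4·20.5 = -71.5000; (r_i+r_j)·cross = 5.5·-71.5000 = -393.2500
edge 1: (4,7)→(11,4.5)  cross = 4·4.5 − 11·7 = -59.0000; (r_i+r_j)·cross = 15·-59.0000 = -885.0000
edge 2: (11,4.5)→(16,3)  cross = 11·3 − 16·4.5 = -39.0000; (r_i+r_j)·cross = 27·-39.0000 = -1053.0000
edge 3: (16,3)→(19.5,3.5)  cross = 16·3.5 − 19.5·3 = -2.5000; (r_i+r_j)·cross = 35.5·-2.5000 = -88.7500
edge 4: (19.5,3.5)→(20,11)  cross = 19.5·11 − 20·3.5 = 144.5000; (r_i+r_j)·cross = 39.5·144.5000 = 5707.7500
edge 5: (20,11)→(17,32.5)  cross = 20·32.5 − 17·11 = 463.0000; (r_i+r_j)·cross = 37·463.0000 = 17131.0000
edge 6: (17,32.5)→(14,40)  cross = 17·40 − 14·32.5 = 225.0000; (r_i+r_j)·cross = 31·225.0000 = 6975.0000
edge 7: (14,40)→(4,38.5)  cross = 14·38.5 − 4·40 = 379.0000; (r_i+r_j)·cross = 18·379.0000 = 6822.0000
edge 8: (4,38.5)→(1.5,20.5)  cross = 4·20.5 − 1.5·38.5 = 24.2500; (r_i+r_j)·cross = 5.5·24.2500 = 133.3750
Σcross = 1063.7500 → A = |Σcross|/2 = 531.8750 mm²
Σ(r_i+r_j)·cross = 34349.1250 → first moment M = |Σ|/6 = 5724.8542
R_c = M/A = 5724.8542/531.8750 = 10.7635 mm
θ = 242° = 4.223697 rad
V = θ·R_c·A = 4.223697·10.7635·531.8750 = 24180.048 mm³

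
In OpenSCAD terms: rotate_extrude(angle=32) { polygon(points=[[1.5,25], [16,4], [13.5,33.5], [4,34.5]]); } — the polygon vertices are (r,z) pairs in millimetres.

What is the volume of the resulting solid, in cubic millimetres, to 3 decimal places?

Profile (r,z), 4 vertices: (1.5,25) (16,4) (13.5,33.5) (4,34.5)
edge 0: (1.5,25)→(16,4)  cross = 1.5·4 − 16·25 = -394.0000; (r_i+r_j)·cross = 17.5·-394.0000 = -6895.0000
edge 1: (16,4)→(13.5,33.5)  cross = 16·33.5 − 13.5·4 = 482.0000; (r_i+r_j)·cross = 29.5·482.0000 = 14219.0000
edge 2: (13.5,33.5)→(4,34.5)  cross = 13.5·34.5 − 4·33.5 = 331.7500; (r_i+r_j)·cross = 17.5·331.7500 = 5805.6250
edge 3: (4,34.5)→(1.5,25)  cross = 4·25 − 1.5·34.5 = 48.2500; (r_i+r_j)·cross = 5.5·48.2500 = 265.3750
Σcross = 468.0000 → A = |Σcross|/2 = 234.0000 mm²
Σ(r_i+r_j)·cross = 13395.0000 → first moment M = |Σ|/6 = 2232.5000
R_c = M/A = 2232.5000/234.0000 = 9.5406 mm
θ = 32° = 0.558505 rad
V = θ·R_c·A = 0.558505·9.5406·234.0000 = 1246.863 mm³

Volume = 1246.863 mm³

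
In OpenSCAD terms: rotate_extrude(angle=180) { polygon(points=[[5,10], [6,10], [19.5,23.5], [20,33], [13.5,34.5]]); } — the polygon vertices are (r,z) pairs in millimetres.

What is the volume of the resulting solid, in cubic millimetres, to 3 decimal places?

Volume = 6735.182 mm³

Profile (r,z), 5 vertices: (5,10) (6,10) (19.5,23.5) (20,33) (13.5,34.5)
edge 0: (5,10)→(6,10)  cross = 5·10 − 6·10 = -10.0000; (r_i+r_j)·cross = 11·-10.0000 = -110.0000
edge 1: (6,10)→(19.5,23.5)  cross = 6·23.5 − 19.5·10 = -54.0000; (r_i+r_j)·cross = 25.5·-54.0000 = -1377.0000
edge 2: (19.5,23.5)→(20,33)  cross = 19.5·33 − 20·23.5 = 173.5000; (r_i+r_j)·cross = 39.5·173.5000 = 6853.2500
edge 3: (20,33)→(13.5,34.5)  cross = 20·34.5 − 13.5·33 = 244.5000; (r_i+r_j)·cross = 33.5·244.5000 = 8190.7500
edge 4: (13.5,34.5)→(5,10)  cross = 13.5·10 − 5·34.5 = -37.5000; (r_i+r_j)·cross = 18.5·-37.5000 = -693.7500
Σcross = 316.5000 → A = |Σcross|/2 = 158.2500 mm²
Σ(r_i+r_j)·cross = 12863.2500 → first moment M = |Σ|/6 = 2143.8750
R_c = M/A = 2143.8750/158.2500 = 13.5474 mm
θ = 180° = 3.141593 rad
V = θ·R_c·A = 3.141593·13.5474·158.2500 = 6735.182 mm³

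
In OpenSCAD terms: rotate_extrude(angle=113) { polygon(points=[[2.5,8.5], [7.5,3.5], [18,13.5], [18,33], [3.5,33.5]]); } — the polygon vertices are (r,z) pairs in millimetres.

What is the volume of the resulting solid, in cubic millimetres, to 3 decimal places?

Volume = 7632.047 mm³

Profile (r,z), 5 vertices: (2.5,8.5) (7.5,3.5) (18,13.5) (18,33) (3.5,33.5)
edge 0: (2.5,8.5)→(7.5,3.5)  cross = 2.5·3.5 − 7.5·8.5 = -55.0000; (r_i+r_j)·cross = 10·-55.0000 = -550.0000
edge 1: (7.5,3.5)→(18,13.5)  cross = 7.5·13.5 − 18·3.5 = 38.2500; (r_i+r_j)·cross = 25.5·38.2500 = 975.3750
edge 2: (18,13.5)→(18,33)  cross = 18·33 − 18·13.5 = 351.0000; (r_i+r_j)·cross = 36·351.0000 = 12636.0000
edge 3: (18,33)→(3.5,33.5)  cross = 18·33.5 − 3.5·33 = 487.5000; (r_i+r_j)·cross = 21.5·487.5000 = 10481.2500
edge 4: (3.5,33.5)→(2.5,8.5)  cross = 3.5·8.5 − 2.5·33.5 = -54.0000; (r_i+r_j)·cross = 6·-54.0000 = -324.0000
Σcross = 767.7500 → A = |Σcross|/2 = 383.8750 mm²
Σ(r_i+r_j)·cross = 23218.6250 → first moment M = |Σ|/6 = 3869.7708
R_c = M/A = 3869.7708/383.8750 = 10.0808 mm
θ = 113° = 1.972222 rad
V = θ·R_c·A = 1.972222·10.0808·383.8750 = 7632.047 mm³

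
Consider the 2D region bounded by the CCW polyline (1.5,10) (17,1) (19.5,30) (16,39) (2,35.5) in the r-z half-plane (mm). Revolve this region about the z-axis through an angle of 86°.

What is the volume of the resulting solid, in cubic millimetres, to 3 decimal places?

Profile (r,z), 5 vertices: (1.5,10) (17,1) (19.5,30) (16,39) (2,35.5)
edge 0: (1.5,10)→(17,1)  cross = 1.5·1 − 17·10 = -168.5000; (r_i+r_j)·cross = 18.5·-168.5000 = -3117.2500
edge 1: (17,1)→(19.5,30)  cross = 17·30 − 19.5·1 = 490.5000; (r_i+r_j)·cross = 36.5·490.5000 = 17903.2500
edge 2: (19.5,30)→(16,39)  cross = 19.5·39 − 16·30 = 280.5000; (r_i+r_j)·cross = 35.5·280.5000 = 9957.7500
edge 3: (16,39)→(2,35.5)  cross = 16·35.5 − 2·39 = 490.0000; (r_i+r_j)·cross = 18·490.0000 = 8820.0000
edge 4: (2,35.5)→(1.5,10)  cross = 2·10 − 1.5·35.5 = -33.2500; (r_i+r_j)·cross = 3.5·-33.2500 = -116.3750
Σcross = 1059.2500 → A = |Σcross|/2 = 529.6250 mm²
Σ(r_i+r_j)·cross = 33447.3750 → first moment M = |Σ|/6 = 5574.5625
R_c = M/A = 5574.5625/529.6250 = 10.5255 mm
θ = 86° = 1.500983 rad
V = θ·R_c·A = 1.500983·10.5255·529.6250 = 8367.324 mm³

Volume = 8367.324 mm³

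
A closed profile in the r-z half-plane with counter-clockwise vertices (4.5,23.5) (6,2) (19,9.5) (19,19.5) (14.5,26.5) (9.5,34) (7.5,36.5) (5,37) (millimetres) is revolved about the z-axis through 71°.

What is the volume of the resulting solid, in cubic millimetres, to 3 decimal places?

Profile (r,z), 8 vertices: (4.5,23.5) (6,2) (19,9.5) (19,19.5) (14.5,26.5) (9.5,34) (7.5,36.5) (5,37)
edge 0: (4.5,23.5)→(6,2)  cross = 4.5·2 − 6·23.5 = -132.0000; (r_i+r_j)·cross = 10.5·-132.0000 = -1386.0000
edge 1: (6,2)→(19,9.5)  cross = 6·9.5 − 19·2 = 19.0000; (r_i+r_j)·cross = 25·19.0000 = 475.0000
edge 2: (19,9.5)→(19,19.5)  cross = 19·19.5 − 19·9.5 = 190.0000; (r_i+r_j)·cross = 38·190.0000 = 7220.0000
edge 3: (19,19.5)→(14.5,26.5)  cross = 19·26.5 − 14.5·19.5 = 220.7500; (r_i+r_j)·cross = 33.5·220.7500 = 7395.1250
edge 4: (14.5,26.5)→(9.5,34)  cross = 14.5·34 − 9.5·26.5 = 241.2500; (r_i+r_j)·cross = 24·241.2500 = 5790.0000
edge 5: (9.5,34)→(7.5,36.5)  cross = 9.5·36.5 − 7.5·34 = 91.7500; (r_i+r_j)·cross = 17·91.7500 = 1559.7500
edge 6: (7.5,36.5)→(5,37)  cross = 7.5·37 − 5·36.5 = 95.0000; (r_i+r_j)·cross = 12.5·95.0000 = 1187.5000
edge 7: (5,37)→(4.5,23.5)  cross = 5·23.5 − 4.5·37 = -49.0000; (r_i+r_j)·cross = 9.5·-49.0000 = -465.5000
Σcross = 676.7500 → A = |Σcross|/2 = 338.3750 mm²
Σ(r_i+r_j)·cross = 21775.8750 → first moment M = |Σ|/6 = 3629.3125
R_c = M/A = 3629.3125/338.3750 = 10.7257 mm
θ = 71° = 1.239184 rad
V = θ·R_c·A = 1.239184·10.7257·338.3750 = 4497.385 mm³

Volume = 4497.385 mm³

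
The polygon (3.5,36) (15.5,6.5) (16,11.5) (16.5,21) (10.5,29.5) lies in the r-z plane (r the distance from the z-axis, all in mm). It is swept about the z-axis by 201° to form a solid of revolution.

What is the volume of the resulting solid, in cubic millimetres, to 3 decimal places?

Volume = 4652.633 mm³

Profile (r,z), 5 vertices: (3.5,36) (15.5,6.5) (16,11.5) (16.5,21) (10.5,29.5)
edge 0: (3.5,36)→(15.5,6.5)  cross = 3.5·6.5 − 15.5·36 = -535.2500; (r_i+r_j)·cross = 19·-535.2500 = -10169.7500
edge 1: (15.5,6.5)→(16,11.5)  cross = 15.5·11.5 − 16·6.5 = 74.2500; (r_i+r_j)·cross = 31.5·74.2500 = 2338.8750
edge 2: (16,11.5)→(16.5,21)  cross = 16·21 − 16.5·11.5 = 146.2500; (r_i+r_j)·cross = 32.5·146.2500 = 4753.1250
edge 3: (16.5,21)→(10.5,29.5)  cross = 16.5·29.5 − 10.5·21 = 266.2500; (r_i+r_j)·cross = 27·266.2500 = 7188.7500
edge 4: (10.5,29.5)→(3.5,36)  cross = 10.5·36 − 3.5·29.5 = 274.7500; (r_i+r_j)·cross = 14·274.7500 = 3846.5000
Σcross = 226.2500 → A = |Σcross|/2 = 113.1250 mm²
Σ(r_i+r_j)·cross = 7957.5000 → first moment M = |Σ|/6 = 1326.2500
R_c = M/A = 1326.2500/113.1250 = 11.7238 mm
θ = 201° = 3.508112 rad
V = θ·R_c·A = 3.508112·11.7238·113.1250 = 4652.633 mm³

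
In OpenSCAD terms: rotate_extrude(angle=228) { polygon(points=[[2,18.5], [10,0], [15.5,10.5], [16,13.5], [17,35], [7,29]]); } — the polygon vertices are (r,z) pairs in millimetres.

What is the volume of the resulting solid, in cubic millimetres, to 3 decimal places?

Profile (r,z), 6 vertices: (2,18.5) (10,0) (15.5,10.5) (16,13.5) (17,35) (7,29)
edge 0: (2,18.5)→(10,0)  cross = 2·0 − 10·18.5 = -185.0000; (r_i+r_j)·cross = 12·-185.0000 = -2220.0000
edge 1: (10,0)→(15.5,10.5)  cross = 10·10.5 − 15.5·0 = 105.0000; (r_i+r_j)·cross = 25.5·105.0000 = 2677.5000
edge 2: (15.5,10.5)→(16,13.5)  cross = 15.5·13.5 − 16·10.5 = 41.2500; (r_i+r_j)·cross = 31.5·41.2500 = 1299.3750
edge 3: (16,13.5)→(17,35)  cross = 16·35 − 17·13.5 = 330.5000; (r_i+r_j)·cross = 33·330.5000 = 10906.5000
edge 4: (17,35)→(7,29)  cross = 17·29 − 7·35 = 248.0000; (r_i+r_j)·cross = 24·248.0000 = 5952.0000
edge 5: (7,29)→(2,18.5)  cross = 7·18.5 − 2·29 = 71.5000; (r_i+r_j)·cross = 9·71.5000 = 643.5000
Σcross = 611.2500 → A = |Σcross|/2 = 305.6250 mm²
Σ(r_i+r_j)·cross = 19258.8750 → first moment M = |Σ|/6 = 3209.8125
R_c = M/A = 3209.8125/305.6250 = 10.5025 mm
θ = 228° = 3.979351 rad
V = θ·R_c·A = 3.979351·10.5025·305.6250 = 12772.970 mm³

Volume = 12772.970 mm³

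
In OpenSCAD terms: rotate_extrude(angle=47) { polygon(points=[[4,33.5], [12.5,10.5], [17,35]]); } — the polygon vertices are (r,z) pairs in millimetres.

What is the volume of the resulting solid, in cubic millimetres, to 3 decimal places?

Profile (r,z), 3 vertices: (4,33.5) (12.5,10.5) (17,35)
edge 0: (4,33.5)→(12.5,10.5)  cross = 4·10.5 − 12.5·33.5 = -376.7500; (r_i+r_j)·cross = 16.5·-376.7500 = -6216.3750
edge 1: (12.5,10.5)→(17,35)  cross = 12.5·35 − 17·10.5 = 259.0000; (r_i+r_j)·cross = 29.5·259.0000 = 7640.5000
edge 2: (17,35)→(4,33.5)  cross = 17·33.5 − 4·35 = 429.5000; (r_i+r_j)·cross = 21·429.5000 = 9019.5000
Σcross = 311.7500 → A = |Σcross|/2 = 155.8750 mm²
Σ(r_i+r_j)·cross = 10443.6250 → first moment M = |Σ|/6 = 1740.6042
R_c = M/A = 1740.6042/155.8750 = 11.1667 mm
θ = 47° = 0.820305 rad
V = θ·R_c·A = 0.820305·11.1667·155.8750 = 1427.826 mm³

Volume = 1427.826 mm³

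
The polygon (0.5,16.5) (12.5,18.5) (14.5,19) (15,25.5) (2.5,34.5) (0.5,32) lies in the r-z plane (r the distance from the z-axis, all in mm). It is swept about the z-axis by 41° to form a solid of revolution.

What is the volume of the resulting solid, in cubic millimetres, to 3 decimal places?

Volume = 862.280 mm³

Profile (r,z), 6 vertices: (0.5,16.5) (12.5,18.5) (14.5,19) (15,25.5) (2.5,34.5) (0.5,32)
edge 0: (0.5,16.5)→(12.5,18.5)  cross = 0.5·18.5 − 12.5·16.5 = -197.0000; (r_i+r_j)·cross = 13·-197.0000 = -2561.0000
edge 1: (12.5,18.5)→(14.5,19)  cross = 12.5·19 − 14.5·18.5 = -30.7500; (r_i+r_j)·cross = 27·-30.7500 = -830.2500
edge 2: (14.5,19)→(15,25.5)  cross = 14.5·25.5 − 15·19 = 84.7500; (r_i+r_j)·cross = 29.5·84.7500 = 2500.1250
edge 3: (15,25.5)→(2.5,34.5)  cross = 15·34.5 − 2.5·25.5 = 453.7500; (r_i+r_j)·cross = 17.5·453.7500 = 7940.6250
edge 4: (2.5,34.5)→(0.5,32)  cross = 2.5·32 − 0.5·34.5 = 62.7500; (r_i+r_j)·cross = 3·62.7500 = 188.2500
edge 5: (0.5,32)→(0.5,16.5)  cross = 0.5·16.5 − 0.5·32 = -7.7500; (r_i+r_j)·cross = 1·-7.7500 = -7.7500
Σcross = 365.7500 → A = |Σcross|/2 = 182.8750 mm²
Σ(r_i+r_j)·cross = 7230.0000 → first moment M = |Σ|/6 = 1205.0000
R_c = M/A = 1205.0000/182.8750 = 6.5892 mm
θ = 41° = 0.715585 rad
V = θ·R_c·A = 0.715585·6.5892·182.8750 = 862.280 mm³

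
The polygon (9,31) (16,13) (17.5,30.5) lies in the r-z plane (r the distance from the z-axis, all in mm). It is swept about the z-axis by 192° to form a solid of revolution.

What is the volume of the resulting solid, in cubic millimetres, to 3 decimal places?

Profile (r,z), 3 vertices: (9,31) (16,13) (17.5,30.5)
edge 0: (9,31)→(16,13)  cross = 9·13 − 16·31 = -379.0000; (r_i+r_j)·cross = 25·-379.0000 = -9475.0000
edge 1: (16,13)→(17.5,30.5)  cross = 16·30.5 − 17.5·13 = 260.5000; (r_i+r_j)·cross = 33.5·260.5000 = 8726.7500
edge 2: (17.5,30.5)→(9,31)  cross = 17.5·31 − 9·30.5 = 268.0000; (r_i+r_j)·cross = 26.5·268.0000 = 7102.0000
Σcross = 149.5000 → A = |Σcross|/2 = 74.7500 mm²
Σ(r_i+r_j)·cross = 6353.7500 → first moment M = |Σ|/6 = 1058.9583
R_c = M/A = 1058.9583/74.7500 = 14.1667 mm
θ = 192° = 3.351032 rad
V = θ·R_c·A = 3.351032·14.1667·74.7500 = 3548.603 mm³

Volume = 3548.603 mm³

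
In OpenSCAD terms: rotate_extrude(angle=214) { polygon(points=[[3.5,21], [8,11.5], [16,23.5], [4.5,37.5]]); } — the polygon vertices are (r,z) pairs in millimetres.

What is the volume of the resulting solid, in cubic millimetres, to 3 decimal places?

Volume = 5269.469 mm³

Profile (r,z), 4 vertices: (3.5,21) (8,11.5) (16,23.5) (4.5,37.5)
edge 0: (3.5,21)→(8,11.5)  cross = 3.5·11.5 − 8·21 = -127.7500; (r_i+r_j)·cross = 11.5·-127.7500 = -1469.1250
edge 1: (8,11.5)→(16,23.5)  cross = 8·23.5 − 16·11.5 = 4.0000; (r_i+r_j)·cross = 24·4.0000 = 96.0000
edge 2: (16,23.5)→(4.5,37.5)  cross = 16·37.5 − 4.5·23.5 = 494.2500; (r_i+r_j)·cross = 20.5·494.2500 = 10132.1250
edge 3: (4.5,37.5)→(3.5,21)  cross = 4.5·21 − 3.5·37.5 = -36.7500; (r_i+r_j)·cross = 8·-36.7500 = -294.0000
Σcross = 333.7500 → A = |Σcross|/2 = 166.8750 mm²
Σ(r_i+r_j)·cross = 8465.0000 → first moment M = |Σ|/6 = 1410.8333
R_c = M/A = 1410.8333/166.8750 = 8.4544 mm
θ = 214° = 3.735005 rad
V = θ·R_c·A = 3.735005·8.4544·166.8750 = 5269.469 mm³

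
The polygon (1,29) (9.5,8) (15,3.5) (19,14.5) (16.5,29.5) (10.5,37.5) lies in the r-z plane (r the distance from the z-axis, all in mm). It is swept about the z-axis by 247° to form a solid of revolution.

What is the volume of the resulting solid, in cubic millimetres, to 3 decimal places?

Volume = 16538.112 mm³

Profile (r,z), 6 vertices: (1,29) (9.5,8) (15,3.5) (19,14.5) (16.5,29.5) (10.5,37.5)
edge 0: (1,29)→(9.5,8)  cross = 1·8 − 9.5·29 = -267.5000; (r_i+r_j)·cross = 10.5·-267.5000 = -2808.7500
edge 1: (9.5,8)→(15,3.5)  cross = 9.5·3.5 − 15·8 = -86.7500; (r_i+r_j)·cross = 24.5·-86.7500 = -2125.3750
edge 2: (15,3.5)→(19,14.5)  cross = 15·14.5 − 19·3.5 = 151.0000; (r_i+r_j)·cross = 34·151.0000 = 5134.0000
edge 3: (19,14.5)→(16.5,29.5)  cross = 19·29.5 − 16.5·14.5 = 321.2500; (r_i+r_j)·cross = 35.5·321.2500 = 11404.3750
edge 4: (16.5,29.5)→(10.5,37.5)  cross = 16.5·37.5 − 10.5·29.5 = 309.0000; (r_i+r_j)·cross = 27·309.0000 = 8343.0000
edge 5: (10.5,37.5)→(1,29)  cross = 10.5·29 − 1·37.5 = 267.0000; (r_i+r_j)·cross = 11.5·267.0000 = 3070.5000
Σcross = 694.0000 → A = |Σcross|/2 = 347.0000 mm²
Σ(r_i+r_j)·cross = 23017.7500 → first moment M = |Σ|/6 = 3836.2917
R_c = M/A = 3836.2917/347.0000 = 11.0556 mm
θ = 247° = 4.310963 rad
V = θ·R_c·A = 4.310963·11.0556·347.0000 = 16538.112 mm³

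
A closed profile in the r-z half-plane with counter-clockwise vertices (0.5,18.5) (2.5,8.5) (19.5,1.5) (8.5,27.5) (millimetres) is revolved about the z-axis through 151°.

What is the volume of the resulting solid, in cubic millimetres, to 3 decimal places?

Profile (r,z), 4 vertices: (0.5,18.5) (2.5,8.5) (19.5,1.5) (8.5,27.5)
edge 0: (0.5,18.5)→(2.5,8.5)  cross = 0.5·8.5 − 2.5·18.5 = -42.0000; (r_i+r_j)·cross = 3·-42.0000 = -126.0000
edge 1: (2.5,8.5)→(19.5,1.5)  cross = 2.5·1.5 − 19.5·8.5 = -162.0000; (r_i+r_j)·cross = 22·-162.0000 = -3564.0000
edge 2: (19.5,1.5)→(8.5,27.5)  cross = 19.5·27.5 − 8.5·1.5 = 523.5000; (r_i+r_j)·cross = 28·523.5000 = 14658.0000
edge 3: (8.5,27.5)→(0.5,18.5)  cross = 8.5·18.5 − 0.5·27.5 = 143.5000; (r_i+r_j)·cross = 9·143.5000 = 1291.5000
Σcross = 463.0000 → A = |Σcross|/2 = 231.5000 mm²
Σ(r_i+r_j)·cross = 12259.5000 → first moment M = |Σ|/6 = 2043.2500
R_c = M/A = 2043.2500/231.5000 = 8.8261 mm
θ = 151° = 2.635447 rad
V = θ·R_c·A = 2.635447·8.8261·231.5000 = 5384.877 mm³

Volume = 5384.877 mm³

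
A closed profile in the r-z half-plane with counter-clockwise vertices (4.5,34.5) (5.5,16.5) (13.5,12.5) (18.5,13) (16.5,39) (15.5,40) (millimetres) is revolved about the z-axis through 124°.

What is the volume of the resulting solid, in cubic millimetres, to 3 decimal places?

Profile (r,z), 6 vertices: (4.5,34.5) (5.5,16.5) (13.5,12.5) (18.5,13) (16.5,39) (15.5,40)
edge 0: (4.5,34.5)→(5.5,16.5)  cross = 4.5·16.5 − 5.5·34.5 = -115.5000; (r_i+r_j)·cross = 10·-115.5000 = -1155.0000
edge 1: (5.5,16.5)→(13.5,12.5)  cross = 5.5·12.5 − 13.5·16.5 = -154.0000; (r_i+r_j)·cross = 19·-154.0000 = -2926.0000
edge 2: (13.5,12.5)→(18.5,13)  cross = 13.5·13 − 18.5·12.5 = -55.7500; (r_i+r_j)·cross = 32·-55.7500 = -1784.0000
edge 3: (18.5,13)→(16.5,39)  cross = 18.5·39 − 16.5·13 = 507.0000; (r_i+r_j)·cross = 35·507.0000 = 17745.0000
edge 4: (16.5,39)→(15.5,40)  cross = 16.5·40 − 15.5·39 = 55.5000; (r_i+r_j)·cross = 32·55.5000 = 1776.0000
edge 5: (15.5,40)→(4.5,34.5)  cross = 15.5·34.5 − 4.5·40 = 354.7500; (r_i+r_j)·cross = 20·354.7500 = 7095.0000
Σcross = 592.0000 → A = |Σcross|/2 = 296.0000 mm²
Σ(r_i+r_j)·cross = 20751.0000 → first moment M = |Σ|/6 = 3458.5000
R_c = M/A = 3458.5000/296.0000 = 11.6841 mm
θ = 124° = 2.164208 rad
V = θ·R_c·A = 2.164208·11.6841·296.0000 = 7484.914 mm³

Volume = 7484.914 mm³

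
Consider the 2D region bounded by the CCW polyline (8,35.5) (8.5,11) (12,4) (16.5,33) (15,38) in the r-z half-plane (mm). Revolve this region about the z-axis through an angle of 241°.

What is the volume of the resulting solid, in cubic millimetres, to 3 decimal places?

Volume = 9311.659 mm³

Profile (r,z), 5 vertices: (8,35.5) (8.5,11) (12,4) (16.5,33) (15,38)
edge 0: (8,35.5)→(8.5,11)  cross = 8·11 − 8.5·35.5 = -213.7500; (r_i+r_j)·cross = 16.5·-213.7500 = -3526.8750
edge 1: (8.5,11)→(12,4)  cross = 8.5·4 − 12·11 = -98.0000; (r_i+r_j)·cross = 20.5·-98.0000 = -2009.0000
edge 2: (12,4)→(16.5,33)  cross = 12·33 − 16.5·4 = 330.0000; (r_i+r_j)·cross = 28.5·330.0000 = 9405.0000
edge 3: (16.5,33)→(15,38)  cross = 16.5·38 − 15·33 = 132.0000; (r_i+r_j)·cross = 31.5·132.0000 = 4158.0000
edge 4: (15,38)→(8,35.5)  cross = 15·35.5 − 8·38 = 228.5000; (r_i+r_j)·cross = 23·228.5000 = 5255.5000
Σcross = 378.7500 → A = |Σcross|/2 = 189.3750 mm²
Σ(r_i+r_j)·cross = 13282.6250 → first moment M = |Σ|/6 = 2213.7708
R_c = M/A = 2213.7708/189.3750 = 11.6899 mm
θ = 241° = 4.206243 rad
V = θ·R_c·A = 4.206243·11.6899·189.3750 = 9311.659 mm³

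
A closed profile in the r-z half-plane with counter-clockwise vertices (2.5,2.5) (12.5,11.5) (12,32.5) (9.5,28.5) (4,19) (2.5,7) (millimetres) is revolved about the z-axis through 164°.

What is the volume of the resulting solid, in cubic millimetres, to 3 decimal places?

Profile (r,z), 6 vertices: (2.5,2.5) (12.5,11.5) (12,32.5) (9.5,28.5) (4,19) (2.5,7)
edge 0: (2.5,2.5)→(12.5,11.5)  cross = 2.5·11.5 − 12.5·2.5 = -2.5000; (r_i+r_j)·cross = 15·-2.5000 = -37.5000
edge 1: (12.5,11.5)→(12,32.5)  cross = 12.5·32.5 − 12·11.5 = 268.2500; (r_i+r_j)·cross = 24.5·268.2500 = 6572.1250
edge 2: (12,32.5)→(9.5,28.5)  cross = 12·28.5 − 9.5·32.5 = 33.2500; (r_i+r_j)·cross = 21.5·33.2500 = 714.8750
edge 3: (9.5,28.5)→(4,19)  cross = 9.5·19 − 4·28.5 = 66.5000; (r_i+r_j)·cross = 13.5·66.5000 = 897.7500
edge 4: (4,19)→(2.5,7)  cross = 4·7 − 2.5·19 = -19.5000; (r_i+r_j)·cross = 6.5·-19.5000 = -126.7500
edge 5: (2.5,7)→(2.5,2.5)  cross = 2.5·2.5 − 2.5·7 = -11.2500; (r_i+r_j)·cross = 5·-11.2500 = -56.2500
Σcross = 334.7500 → A = |Σcross|/2 = 167.3750 mm²
Σ(r_i+r_j)·cross = 7964.2500 → first moment M = |Σ|/6 = 1327.3750
R_c = M/A = 1327.3750/167.3750 = 7.9305 mm
θ = 164° = 2.862340 rad
V = θ·R_c·A = 2.862340·7.9305·167.3750 = 3799.399 mm³

Volume = 3799.399 mm³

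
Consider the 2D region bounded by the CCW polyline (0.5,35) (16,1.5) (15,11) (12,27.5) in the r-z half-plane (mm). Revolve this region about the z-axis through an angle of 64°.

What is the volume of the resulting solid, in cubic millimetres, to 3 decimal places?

Profile (r,z), 4 vertices: (0.5,35) (16,1.5) (15,11) (12,27.5)
edge 0: (0.5,35)→(16,1.5)  cross = 0.5·1.5 − 16·35 = -559.2500; (r_i+r_j)·cross = 16.5·-559.2500 = -9227.6250
edge 1: (16,1.5)→(15,11)  cross = 16·11 − 15·1.5 = 153.5000; (r_i+r_j)·cross = 31·153.5000 = 4758.5000
edge 2: (15,11)→(12,27.5)  cross = 15·27.5 − 12·11 = 280.5000; (r_i+r_j)·cross = 27·280.5000 = 7573.5000
edge 3: (12,27.5)→(0.5,35)  cross = 12·35 − 0.5·27.5 = 406.2500; (r_i+r_j)·cross = 12.5·406.2500 = 5078.1250
Σcross = 281.0000 → A = |Σcross|/2 = 140.5000 mm²
Σ(r_i+r_j)·cross = 8182.5000 → first moment M = |Σ|/6 = 1363.7500
R_c = M/A = 1363.7500/140.5000 = 9.7064 mm
θ = 64° = 1.117011 rad
V = θ·R_c·A = 1.117011·9.7064·140.5000 = 1523.323 mm³

Volume = 1523.323 mm³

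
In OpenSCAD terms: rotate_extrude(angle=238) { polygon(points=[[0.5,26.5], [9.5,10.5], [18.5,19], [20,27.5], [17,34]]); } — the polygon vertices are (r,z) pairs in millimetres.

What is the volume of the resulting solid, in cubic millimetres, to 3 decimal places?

Profile (r,z), 5 vertices: (0.5,26.5) (9.5,10.5) (18.5,19) (20,27.5) (17,34)
edge 0: (0.5,26.5)→(9.5,10.5)  cross = 0.5·10.5 − 9.5·26.5 = -246.5000; (r_i+r_j)·cross = 10·-246.5000 = -2465.0000
edge 1: (9.5,10.5)→(18.5,19)  cross = 9.5·19 − 18.5·10.5 = -13.7500; (r_i+r_j)·cross = 28·-13.7500 = -385.0000
edge 2: (18.5,19)→(20,27.5)  cross = 18.5·27.5 − 20·19 = 128.7500; (r_i+r_j)·cross = 38.5·128.7500 = 4956.8750
edge 3: (20,27.5)→(17,34)  cross = 20·34 − 17·27.5 = 212.5000; (r_i+r_j)·cross = 37·212.5000 = 7862.5000
edge 4: (17,34)→(0.5,26.5)  cross = 17·26.5 − 0.5·34 = 433.5000; (r_i+r_j)·cross = 17.5·433.5000 = 7586.2500
Σcross = 514.5000 → A = |Σcross|/2 = 257.2500 mm²
Σ(r_i+r_j)·cross = 17555.6250 → first moment M = |Σ|/6 = 2925.9375
R_c = M/A = 2925.9375/257.2500 = 11.3739 mm
θ = 238° = 4.153884 rad
V = θ·R_c·A = 4.153884·11.3739·257.2500 = 12154.004 mm³

Volume = 12154.004 mm³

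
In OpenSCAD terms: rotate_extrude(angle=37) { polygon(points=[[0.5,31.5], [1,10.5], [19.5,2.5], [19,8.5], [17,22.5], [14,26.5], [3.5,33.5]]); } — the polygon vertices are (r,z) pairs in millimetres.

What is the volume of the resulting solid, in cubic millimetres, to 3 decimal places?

Profile (r,z), 7 vertices: (0.5,31.5) (1,10.5) (19.5,2.5) (19,8.5) (17,22.5) (14,26.5) (3.5,33.5)
edge 0: (0.5,31.5)→(1,10.5)  cross = 0.5·10.5 − 1·31.5 = -26.2500; (r_i+r_j)·cross = 1.5·-26.2500 = -39.3750
edge 1: (1,10.5)→(19.5,2.5)  cross = 1·2.5 − 19.5·10.5 = -202.2500; (r_i+r_j)·cross = 20.5·-202.2500 = -4146.1250
edge 2: (19.5,2.5)→(19,8.5)  cross = 19.5·8.5 − 19·2.5 = 118.2500; (r_i+r_j)·cross = 38.5·118.2500 = 4552.6250
edge 3: (19,8.5)→(17,22.5)  cross = 19·22.5 − 17·8.5 = 283.0000; (r_i+r_j)·cross = 36·283.0000 = 10188.0000
edge 4: (17,22.5)→(14,26.5)  cross = 17·26.5 − 14·22.5 = 135.5000; (r_i+r_j)·cross = 31·135.5000 = 4200.5000
edge 5: (14,26.5)→(3.5,33.5)  cross = 14·33.5 − 3.5·26.5 = 376.2500; (r_i+r_j)·cross = 17.5·376.2500 = 6584.3750
edge 6: (3.5,33.5)→(0.5,31.5)  cross = 3.5·31.5 − 0.5·33.5 = 93.5000; (r_i+r_j)·cross = 4·93.5000 = 374.0000
Σcross = 778.0000 → A = |Σcross|/2 = 389.0000 mm²
Σ(r_i+r_j)·cross = 21714.0000 → first moment M = |Σ|/6 = 3619.0000
R_c = M/A = 3619.0000/389.0000 = 9.3033 mm
θ = 37° = 0.645772 rad
V = θ·R_c·A = 0.645772·9.3033·389.0000 = 2337.048 mm³

Volume = 2337.048 mm³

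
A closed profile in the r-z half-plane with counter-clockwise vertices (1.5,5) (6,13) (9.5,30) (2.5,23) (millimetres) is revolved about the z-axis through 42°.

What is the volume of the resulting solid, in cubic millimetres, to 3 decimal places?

Volume = 297.003 mm³

Profile (r,z), 4 vertices: (1.5,5) (6,13) (9.5,30) (2.5,23)
edge 0: (1.5,5)→(6,13)  cross = 1.5·13 − 6·5 = -10.5000; (r_i+r_j)·cross = 7.5·-10.5000 = -78.7500
edge 1: (6,13)→(9.5,30)  cross = 6·30 − 9.5·13 = 56.5000; (r_i+r_j)·cross = 15.5·56.5000 = 875.7500
edge 2: (9.5,30)→(2.5,23)  cross = 9.5·23 − 2.5·30 = 143.5000; (r_i+r_j)·cross = 12·143.5000 = 1722.0000
edge 3: (2.5,23)→(1.5,5)  cross = 2.5·5 − 1.5·23 = -22.0000; (r_i+r_j)·cross = 4·-22.0000 = -88.0000
Σcross = 167.5000 → A = |Σcross|/2 = 83.7500 mm²
Σ(r_i+r_j)·cross = 2431.0000 → first moment M = |Σ|/6 = 405.1667
R_c = M/A = 405.1667/83.7500 = 4.8378 mm
θ = 42° = 0.733038 rad
V = θ·R_c·A = 0.733038·4.8378·83.7500 = 297.003 mm³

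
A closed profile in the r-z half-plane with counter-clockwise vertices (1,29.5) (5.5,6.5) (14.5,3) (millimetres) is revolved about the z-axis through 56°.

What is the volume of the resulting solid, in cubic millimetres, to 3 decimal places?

Profile (r,z), 3 vertices: (1,29.5) (5.5,6.5) (14.5,3)
edge 0: (1,29.5)→(5.5,6.5)  cross = 1·6.5 − 5.5·29.5 = -155.7500; (r_i+r_j)·cross = 6.5·-155.7500 = -1012.3750
edge 1: (5.5,6.5)→(14.5,3)  cross = 5.5·3 − 14.5·6.5 = -77.7500; (r_i+r_j)·cross = 20·-77.7500 = -1555.0000
edge 2: (14.5,3)→(1,29.5)  cross = 14.5·29.5 − 1·3 = 424.7500; (r_i+r_j)·cross = 15.5·424.7500 = 6583.6250
Σcross = 191.2500 → A = |Σcross|/2 = 95.6250 mm²
Σ(r_i+r_j)·cross = 4016.2500 → first moment M = |Σ|/6 = 669.3750
R_c = M/A = 669.3750/95.6250 = 7.0000 mm
θ = 56° = 0.977384 rad
V = θ·R_c·A = 0.977384·7.0000·95.6250 = 654.237 mm³

Volume = 654.237 mm³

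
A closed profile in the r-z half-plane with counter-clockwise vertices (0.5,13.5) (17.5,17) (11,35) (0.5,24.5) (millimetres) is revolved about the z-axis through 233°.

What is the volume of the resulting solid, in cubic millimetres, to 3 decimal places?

Volume = 7401.074 mm³

Profile (r,z), 4 vertices: (0.5,13.5) (17.5,17) (11,35) (0.5,24.5)
edge 0: (0.5,13.5)→(17.5,17)  cross = 0.5·17 − 17.5·13.5 = -227.7500; (r_i+r_j)·cross = 18·-227.7500 = -4099.5000
edge 1: (17.5,17)→(11,35)  cross = 17.5·35 − 11·17 = 425.5000; (r_i+r_j)·cross = 28.5·425.5000 = 12126.7500
edge 2: (11,35)→(0.5,24.5)  cross = 11·24.5 − 0.5·35 = 252.0000; (r_i+r_j)·cross = 11.5·252.0000 = 2898.0000
edge 3: (0.5,24.5)→(0.5,13.5)  cross = 0.5·13.5 − 0.5·24.5 = -5.5000; (r_i+r_j)·cross = 1·-5.5000 = -5.5000
Σcross = 444.2500 → A = |Σcross|/2 = 222.1250 mm²
Σ(r_i+r_j)·cross = 10919.7500 → first moment M = |Σ|/6 = 1819.9583
R_c = M/A = 1819.9583/222.1250 = 8.1934 mm
θ = 233° = 4.066617 rad
V = θ·R_c·A = 4.066617·8.1934·222.1250 = 7401.074 mm³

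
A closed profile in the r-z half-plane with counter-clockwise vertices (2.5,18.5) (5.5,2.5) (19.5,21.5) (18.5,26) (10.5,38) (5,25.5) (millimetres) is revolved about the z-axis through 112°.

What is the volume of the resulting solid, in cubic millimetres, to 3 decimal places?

Profile (r,z), 6 vertices: (2.5,18.5) (5.5,2.5) (19.5,21.5) (18.5,26) (10.5,38) (5,25.5)
edge 0: (2.5,18.5)→(5.5,2.5)  cross = 2.5·2.5 − 5.5·18.5 = -95.5000; (r_i+r_j)·cross = 8·-95.5000 = -764.0000
edge 1: (5.5,2.5)→(19.5,21.5)  cross = 5.5·21.5 − 19.5·2.5 = 69.5000; (r_i+r_j)·cross = 25·69.5000 = 1737.5000
edge 2: (19.5,21.5)→(18.5,26)  cross = 19.5·26 − 18.5·21.5 = 109.2500; (r_i+r_j)·cross = 38·109.2500 = 4151.5000
edge 3: (18.5,26)→(10.5,38)  cross = 18.5·38 − 10.5·26 = 430.0000; (r_i+r_j)·cross = 29·430.0000 = 12470.0000
edge 4: (10.5,38)→(5,25.5)  cross = 10.5·25.5 − 5·38 = 77.7500; (r_i+r_j)·cross = 15.5·77.7500 = 1205.1250
edge 5: (5,25.5)→(2.5,18.5)  cross = 5·18.5 − 2.5·25.5 = 28.7500; (r_i+r_j)·cross = 7.5·28.7500 = 215.6250
Σcross = 619.7500 → A = |Σcross|/2 = 309.8750 mm²
Σ(r_i+r_j)·cross = 19015.7500 → first moment M = |Σ|/6 = 3169.2917
R_c = M/A = 3169.2917/309.8750 = 10.2276 mm
θ = 112° = 1.954769 rad
V = θ·R_c·A = 1.954769·10.2276·309.8750 = 6195.232 mm³

Volume = 6195.232 mm³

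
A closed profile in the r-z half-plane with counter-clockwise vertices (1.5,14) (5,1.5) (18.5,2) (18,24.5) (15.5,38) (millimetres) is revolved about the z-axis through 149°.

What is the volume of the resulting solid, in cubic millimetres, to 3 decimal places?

Profile (r,z), 5 vertices: (1.5,14) (5,1.5) (18.5,2) (18,24.5) (15.5,38)
edge 0: (1.5,14)→(5,1.5)  cross = 1.5·1.5 − 5·14 = -67.7500; (r_i+r_j)·cross = 6.5·-67.7500 = -440.3750
edge 1: (5,1.5)→(18.5,2)  cross = 5·2 − 18.5·1.5 = -17.7500; (r_i+r_j)·cross = 23.5·-17.7500 = -417.1250
edge 2: (18.5,2)→(18,24.5)  cross = 18.5·24.5 − 18·2 = 417.2500; (r_i+r_j)·cross = 36.5·417.2500 = 15229.6250
edge 3: (18,24.5)→(15.5,38)  cross = 18·38 − 15.5·24.5 = 304.2500; (r_i+r_j)·cross = 33.5·304.2500 = 10192.3750
edge 4: (15.5,38)→(1.5,14)  cross = 15.5·14 − 1.5·38 = 160.0000; (r_i+r_j)·cross = 17·160.0000 = 2720.0000
Σcross = 796.0000 → A = |Σcross|/2 = 398.0000 mm²
Σ(r_i+r_j)·cross = 27284.5000 → first moment M = |Σ|/6 = 4547.4167
R_c = M/A = 4547.4167/398.0000 = 11.4257 mm
θ = 149° = 2.600541 rad
V = θ·R_c·A = 2.600541·11.4257·398.0000 = 11825.742 mm³

Volume = 11825.742 mm³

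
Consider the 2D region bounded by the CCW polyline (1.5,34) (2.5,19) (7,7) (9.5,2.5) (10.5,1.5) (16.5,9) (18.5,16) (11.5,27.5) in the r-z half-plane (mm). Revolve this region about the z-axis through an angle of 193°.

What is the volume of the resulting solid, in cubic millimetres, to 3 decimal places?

Volume = 9663.764 mm³

Profile (r,z), 8 vertices: (1.5,34) (2.5,19) (7,7) (9.5,2.5) (10.5,1.5) (16.5,9) (18.5,16) (11.5,27.5)
edge 0: (1.5,34)→(2.5,19)  cross = 1.5·19 − 2.5·34 = -56.5000; (r_i+r_j)·cross = 4·-56.5000 = -226.0000
edge 1: (2.5,19)→(7,7)  cross = 2.5·7 − 7·19 = -115.5000; (r_i+r_j)·cross = 9.5·-115.5000 = -1097.2500
edge 2: (7,7)→(9.5,2.5)  cross = 7·2.5 − 9.5·7 = -49.0000; (r_i+r_j)·cross = 16.5·-49.0000 = -808.5000
edge 3: (9.5,2.5)→(10.5,1.5)  cross = 9.5·1.5 − 10.5·2.5 = -12.0000; (r_i+r_j)·cross = 20·-12.0000 = -240.0000
edge 4: (10.5,1.5)→(16.5,9)  cross = 10.5·9 − 16.5·1.5 = 69.7500; (r_i+r_j)·cross = 27·69.7500 = 1883.2500
edge 5: (16.5,9)→(18.5,16)  cross = 16.5·16 − 18.5·9 = 97.5000; (r_i+r_j)·cross = 35·97.5000 = 3412.5000
edge 6: (18.5,16)→(11.5,27.5)  cross = 18.5·27.5 − 11.5·16 = 324.7500; (r_i+r_j)·cross = 30·324.7500 = 9742.5000
edge 7: (11.5,27.5)→(1.5,34)  cross = 11.5·34 − 1.5·27.5 = 349.7500; (r_i+r_j)·cross = 13·349.7500 = 4546.7500
Σcross = 608.7500 → A = |Σcross|/2 = 304.3750 mm²
Σ(r_i+r_j)·cross = 17213.2500 → first moment M = |Σ|/6 = 2868.8750
R_c = M/A = 2868.8750/304.3750 = 9.4255 mm
θ = 193° = 3.368485 rad
V = θ·R_c·A = 3.368485·9.4255·304.3750 = 9663.764 mm³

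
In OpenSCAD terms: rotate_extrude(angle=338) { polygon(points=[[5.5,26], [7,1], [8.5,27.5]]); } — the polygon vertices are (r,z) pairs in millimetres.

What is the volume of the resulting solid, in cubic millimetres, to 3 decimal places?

Profile (r,z), 3 vertices: (5.5,26) (7,1) (8.5,27.5)
edge 0: (5.5,26)→(7,1)  cross = 5.5·1 − 7·26 = -176.5000; (r_i+r_j)·cross = 12.5·-176.5000 = -2206.2500
edge 1: (7,1)→(8.5,27.5)  cross = 7·27.5 − 8.5·1 = 184.0000; (r_i+r_j)·cross = 15.5·184.0000 = 2852.0000
edge 2: (8.5,27.5)→(5.5,26)  cross = 8.5·26 − 5.5·27.5 = 69.7500; (r_i+r_j)·cross = 14·69.7500 = 976.5000
Σcross = 77.2500 → A = |Σcross|/2 = 38.6250 mm²
Σ(r_i+r_j)·cross = 1622.2500 → first moment M = |Σ|/6 = 270.3750
R_c = M/A = 270.3750/38.6250 = 7.0000 mm
θ = 338° = 5.899213 rad
V = θ·R_c·A = 5.899213·7.0000·38.6250 = 1595.000 mm³

Volume = 1595.000 mm³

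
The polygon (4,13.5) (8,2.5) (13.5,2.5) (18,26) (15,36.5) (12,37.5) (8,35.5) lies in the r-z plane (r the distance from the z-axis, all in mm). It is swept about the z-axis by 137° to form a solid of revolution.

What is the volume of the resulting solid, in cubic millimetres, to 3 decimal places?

Profile (r,z), 7 vertices: (4,13.5) (8,2.5) (13.5,2.5) (18,26) (15,36.5) (12,37.5) (8,35.5)
edge 0: (4,13.5)→(8,2.5)  cross = 4·2.5 − 8·13.5 = -98.0000; (r_i+r_j)·cross = 12·-98.0000 = -1176.0000
edge 1: (8,2.5)→(13.5,2.5)  cross = 8·2.5 − 13.5·2.5 = -13.7500; (r_i+r_j)·cross = 21.5·-13.7500 = -295.6250
edge 2: (13.5,2.5)→(18,26)  cross = 13.5·26 − 18·2.5 = 306.0000; (r_i+r_j)·cross = 31.5·306.0000 = 9639.0000
edge 3: (18,26)→(15,36.5)  cross = 18·36.5 − 15·26 = 267.0000; (r_i+r_j)·cross = 33·267.0000 = 8811.0000
edge 4: (15,36.5)→(12,37.5)  cross = 15·37.5 − 12·36.5 = 124.5000; (r_i+r_j)·cross = 27·124.5000 = 3361.5000
edge 5: (12,37.5)→(8,35.5)  cross = 12·35.5 − 8·37.5 = 126.0000; (r_i+r_j)·cross = 20·126.0000 = 2520.0000
edge 6: (8,35.5)→(4,13.5)  cross = 8·13.5 − 4·35.5 = -34.0000; (r_i+r_j)·cross = 12·-34.0000 = -408.0000
Σcross = 677.7500 → A = |Σcross|/2 = 338.8750 mm²
Σ(r_i+r_j)·cross = 22451.8750 → first moment M = |Σ|/6 = 3741.9792
R_c = M/A = 3741.9792/338.8750 = 11.0424 mm
θ = 137° = 2.391101 rad
V = θ·R_c·A = 2.391101·11.0424·338.8750 = 8947.450 mm³

Volume = 8947.450 mm³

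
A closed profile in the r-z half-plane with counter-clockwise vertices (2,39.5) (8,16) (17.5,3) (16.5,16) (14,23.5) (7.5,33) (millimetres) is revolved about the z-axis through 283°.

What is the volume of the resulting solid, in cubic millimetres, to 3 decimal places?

Profile (r,z), 6 vertices: (2,39.5) (8,16) (17.5,3) (16.5,16) (14,23.5) (7.5,33)
edge 0: (2,39.5)→(8,16)  cross = 2·16 − 8·39.5 = -284.0000; (r_i+r_j)·cross = 10·-284.0000 = -2840.0000
edge 1: (8,16)→(17.5,3)  cross = 8·3 − 17.5·16 = -256.0000; (r_i+r_j)·cross = 25.5·-256.0000 = -6528.0000
edge 2: (17.5,3)→(16.5,16)  cross = 17.5·16 − 16.5·3 = 230.5000; (r_i+r_j)·cross = 34·230.5000 = 7837.0000
edge 3: (16.5,16)→(14,23.5)  cross = 16.5·23.5 − 14·16 = 163.7500; (r_i+r_j)·cross = 30.5·163.7500 = 4994.3750
edge 4: (14,23.5)→(7.5,33)  cross = 14·33 − 7.5·23.5 = 285.7500; (r_i+r_j)·cross = 21.5·285.7500 = 6143.6250
edge 5: (7.5,33)→(2,39.5)  cross = 7.5·39.5 − 2·33 = 230.2500; (r_i+r_j)·cross = 9.5·230.2500 = 2187.3750
Σcross = 370.2500 → A = |Σcross|/2 = 185.1250 mm²
Σ(r_i+r_j)·cross = 11794.3750 → first moment M = |Σ|/6 = 1965.7292
R_c = M/A = 1965.7292/185.1250 = 10.6184 mm
θ = 283° = 4.939282 rad
V = θ·R_c·A = 4.939282·10.6184·185.1250 = 9709.290 mm³

Volume = 9709.290 mm³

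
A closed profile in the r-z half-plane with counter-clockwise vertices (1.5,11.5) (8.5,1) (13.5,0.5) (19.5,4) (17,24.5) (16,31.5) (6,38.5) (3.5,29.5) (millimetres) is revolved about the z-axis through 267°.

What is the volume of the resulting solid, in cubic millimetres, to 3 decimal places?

Profile (r,z), 8 vertices: (1.5,11.5) (8.5,1) (13.5,0.5) (19.5,4) (17,24.5) (16,31.5) (6,38.5) (3.5,29.5)
edge 0: (1.5,11.5)→(8.5,1)  cross = 1.5·1 − 8.5·11.5 = -96.2500; (r_i+r_j)·cross = 10·-96.2500 = -962.5000
edge 1: (8.5,1)→(13.5,0.5)  cross = 8.5·0.5 − 13.5·1 = -9.2500; (r_i+r_j)·cross = 22·-9.2500 = -203.5000
edge 2: (13.5,0.5)→(19.5,4)  cross = 13.5·4 − 19.5·0.5 = 44.2500; (r_i+r_j)·cross = 33·44.2500 = 1460.2500
edge 3: (19.5,4)→(17,24.5)  cross = 19.5·24.5 − 17·4 = 409.7500; (r_i+r_j)·cross = 36.5·409.7500 = 14955.8750
edge 4: (17,24.5)→(16,31.5)  cross = 17·31.5 − 16·24.5 = 143.5000; (r_i+r_j)·cross = 33·143.5000 = 4735.5000
edge 5: (16,31.5)→(6,38.5)  cross = 16·38.5 − 6·31.5 = 427.0000; (r_i+r_j)·cross = 22·427.0000 = 9394.0000
edge 6: (6,38.5)→(3.5,29.5)  cross = 6·29.5 − 3.5·38.5 = 42.2500; (r_i+r_j)·cross = 9.5·42.2500 = 401.3750
edge 7: (3.5,29.5)→(1.5,11.5)  cross = 3.5·11.5 − 1.5·29.5 = -4.0000; (r_i+r_j)·cross = 5·-4.0000 = -20.0000
Σcross = 957.2500 → A = |Σcross|/2 = 478.6250 mm²
Σ(r_i+r_j)·cross = 29761.0000 → first moment M = |Σ|/6 = 4960.1667
R_c = M/A = 4960.1667/478.6250 = 10.3634 mm
θ = 267° = 4.660029 rad
V = θ·R_c·A = 4.660029·10.3634·478.6250 = 23114.521 mm³

Volume = 23114.521 mm³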